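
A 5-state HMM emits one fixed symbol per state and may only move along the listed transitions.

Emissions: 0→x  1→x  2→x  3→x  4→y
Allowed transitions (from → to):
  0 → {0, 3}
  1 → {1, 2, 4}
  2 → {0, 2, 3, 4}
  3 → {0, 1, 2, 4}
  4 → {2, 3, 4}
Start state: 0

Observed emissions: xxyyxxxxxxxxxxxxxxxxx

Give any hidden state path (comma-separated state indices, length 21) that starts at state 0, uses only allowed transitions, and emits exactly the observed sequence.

  [0] x  {0,1,2,3}  => 0  start
  [1] x  {0,1,2,3}  => 3  0->3 ok
  [2] y  {4}  => 4  3->4 ok
  [3] y  {4}  => 4  4->4 ok
  [4] x  {0,1,2,3}  => 2  4->2 ok
  [5] x  {0,1,2,3}  => 3  2->3 ok
  [6] x  {0,1,2,3}  => 2  3->2 ok
  [7] x  {0,1,2,3}  => 2  2->2 ok
  [8] x  {0,1,2,3}  => 3  2->3 ok
  [9] x  {0,1,2,3}  => 1  3->1 ok
  [10] x  {0,1,2,3}  => 1  1->1 ok
  [11] x  {0,1,2,3}  => 2  1->2 ok
  [12] x  {0,1,2,3}  => 0  2->0 ok
  [13] x  {0,1,2,3}  => 0  0->0 ok
  [14] x  {0,1,2,3}  => 0  0->0 ok
  [15] x  {0,1,2,3}  => 3  0->3 ok
  [16] x  {0,1,2,3}  => 0  3->0 ok
  [17] x  {0,1,2,3}  => 3  0->3 ok
  [18] x  {0,1,2,3}  => 0  3->0 ok
  [19] x  {0,1,2,3}  => 0  0->0 ok
  [20] x  {0,1,2,3}  => 0  0->0 ok

0,3,4,4,2,3,2,2,3,1,1,2,0,0,0,3,0,3,0,0,0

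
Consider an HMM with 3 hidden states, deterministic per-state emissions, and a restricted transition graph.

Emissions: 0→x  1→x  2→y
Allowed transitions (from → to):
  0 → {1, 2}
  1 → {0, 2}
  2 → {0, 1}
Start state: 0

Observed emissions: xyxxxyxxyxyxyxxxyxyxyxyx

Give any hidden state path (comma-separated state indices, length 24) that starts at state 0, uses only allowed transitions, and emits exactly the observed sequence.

  pos 0: x in {0,1}, choose 0; start
  pos 1: y in {2}, choose 2; 0->2 ok
  pos 2: x in {0,1}, choose 0; 2->0 ok
  pos 3: x in {0,1}, choose 1; 0->1 ok
  pos 4: x in {0,1}, choose 0; 1->0 ok
  pos 5: y in {2}, choose 2; 0->2 ok
  pos 6: x in {0,1}, choose 1; 2->1 ok
  pos 7: x in {0,1}, choose 0; 1->0 ok
  pos 8: y in {2}, choose 2; 0->2 ok
  pos 9: x in {0,1}, choose 0; 2->0 ok
  pos 10: y in {2}, choose 2; 0->2 ok
  pos 11: x in {0,1}, choose 1; 2->1 ok
  pos 12: y in {2}, choose 2; 1->2 ok
  pos 13: x in {0,1}, choose 0; 2->0 ok
  pos 14: x in {0,1}, choose 1; 0->1 ok
  pos 15: x in {0,1}, choose 0; 1->0 ok
  pos 16: y in {2}, choose 2; 0->2 ok
  pos 17: x in {0,1}, choose 1; 2->1 ok
  pos 18: y in {2}, choose 2; 1->2 ok
  pos 19: x in {0,1}, choose 0; 2->0 ok
  pos 20: y in {2}, choose 2; 0->2 ok
  pos 21: x in {0,1}, choose 0; 2->0 ok
  pos 22: y in {2}, choose 2; 0->2 ok
  pos 23: x in {0,1}, choose 0; 2->0 ok

0,2,0,1,0,2,1,0,2,0,2,1,2,0,1,0,2,1,2,0,2,0,2,0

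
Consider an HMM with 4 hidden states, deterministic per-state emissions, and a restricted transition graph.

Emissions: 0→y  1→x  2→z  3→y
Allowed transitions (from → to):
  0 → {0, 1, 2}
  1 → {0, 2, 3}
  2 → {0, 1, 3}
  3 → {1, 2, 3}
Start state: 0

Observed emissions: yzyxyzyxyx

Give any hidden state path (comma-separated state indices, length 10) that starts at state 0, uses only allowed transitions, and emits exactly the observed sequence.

0,2,0,1,0,2,3,1,3,1

  pos 0: y in {0,3}, choose 0; start
  pos 1: z in {2}, choose 2; 0->2 ok
  pos 2: y in {0,3}, choose 0; 2->0 ok
  pos 3: x in {1}, choose 1; 0->1 ok
  pos 4: y in {0,3}, choose 0; 1->0 ok
  pos 5: z in {2}, choose 2; 0->2 ok
  pos 6: y in {0,3}, choose 3; 2->3 ok
  pos 7: x in {1}, choose 1; 3->1 ok
  pos 8: y in {0,3}, choose 3; 1->3 ok
  pos 9: x in {1}, choose 1; 3->1 ok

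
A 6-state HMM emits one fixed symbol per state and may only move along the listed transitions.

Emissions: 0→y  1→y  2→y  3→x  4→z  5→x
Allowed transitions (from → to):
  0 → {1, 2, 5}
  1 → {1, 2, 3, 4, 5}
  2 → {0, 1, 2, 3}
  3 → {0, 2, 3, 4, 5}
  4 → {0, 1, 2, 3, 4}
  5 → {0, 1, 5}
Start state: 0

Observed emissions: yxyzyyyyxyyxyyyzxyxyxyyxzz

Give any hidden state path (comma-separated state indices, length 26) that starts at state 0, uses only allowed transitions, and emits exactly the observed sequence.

  0: obs=y cand={0,1,2} pick 0 [start]
  1: obs=x cand={3,5} pick 5 [0->5 ok]
  2: obs=y cand={0,1,2} pick 1 [5->1 ok]
  3: obs=z cand={4} pick 4 [1->4 ok]
  4: obs=y cand={0,1,2} pick 0 [4->0 ok]
  5: obs=y cand={0,1,2} pick 2 [0->2 ok]
  6: obs=y cand={0,1,2} pick 1 [2->1 ok]
  7: obs=y cand={0,1,2} pick 2 [1->2 ok]
  8: obs=x cand={3,5} pick 3 [2->3 ok]
  9: obs=y cand={0,1,2} pick 0 [3->0 ok]
  10: obs=y cand={0,1,2} pick 2 [0->2 ok]
  11: obs=x cand={3,5} pick 3 [2->3 ok]
  12: obs=y cand={0,1,2} pick 0 [3->0 ok]
  13: obs=y cand={0,1,2} pick 2 [0->2 ok]
  14: obs=y cand={0,1,2} pick 1 [2->1 ok]
  15: obs=z cand={4} pick 4 [1->4 ok]
  16: obs=x cand={3,5} pick 3 [4->3 ok]
  17: obs=y cand={0,1,2} pick 0 [3->0 ok]
  18: obs=x cand={3,5} pick 5 [0->5 ok]
  19: obs=y cand={0,1,2} pick 1 [5->1 ok]
  20: obs=x cand={3,5} pick 3 [1->3 ok]
  21: obs=y cand={0,1,2} pick 2 [3->2 ok]
  22: obs=y cand={0,1,2} pick 1 [2->1 ok]
  23: obs=x cand={3,5} pick 3 [1->3 ok]
  24: obs=z cand={4} pick 4 [3->4 ok]
  25: obs=z cand={4} pick 4 [4->4 ok]

0,5,1,4,0,2,1,2,3,0,2,3,0,2,1,4,3,0,5,1,3,2,1,3,4,4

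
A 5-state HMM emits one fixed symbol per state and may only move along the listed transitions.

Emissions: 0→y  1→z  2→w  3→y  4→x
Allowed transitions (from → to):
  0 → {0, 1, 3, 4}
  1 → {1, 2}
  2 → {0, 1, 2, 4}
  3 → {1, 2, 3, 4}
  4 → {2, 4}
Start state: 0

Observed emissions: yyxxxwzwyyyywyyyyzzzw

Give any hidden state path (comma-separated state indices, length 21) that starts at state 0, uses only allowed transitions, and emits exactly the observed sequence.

  0: obs=y cand={0,3} pick 0 [start]
  1: obs=y cand={0,3} pick 0 [0->0 ok]
  2: obs=x cand={4} pick 4 [0->4 ok]
  3: obs=x cand={4} pick 4 [4->4 ok]
  4: obs=x cand={4} pick 4 [4->4 ok]
  5: obs=w cand={2} pick 2 [4->2 ok]
  6: obs=z cand={1} pick 1 [2->1 ok]
  7: obs=w cand={2} pick 2 [1->2 ok]
  8: obs=y cand={0,3} pick 0 [2->0 ok]
  9: obs=y cand={0,3} pick 0 [0->0 ok]
  10: obs=y cand={0,3} pick 0 [0->0 ok]
  11: obs=y cand={0,3} pick 3 [0->3 ok]
  12: obs=w cand={2} pick 2 [3->2 ok]
  13: obs=y cand={0,3} pick 0 [2->0 ok]
  14: obs=y cand={0,3} pick 0 [0->0 ok]
  15: obs=y cand={0,3} pick 0 [0->0 ok]
  16: obs=y cand={0,3} pick 3 [0->3 ok]
  17: obs=z cand={1} pick 1 [3->1 ok]
  18: obs=z cand={1} pick 1 [1->1 ok]
  19: obs=z cand={1} pick 1 [1->1 ok]
  20: obs=w cand={2} pick 2 [1->2 ok]

0,0,4,4,4,2,1,2,0,0,0,3,2,0,0,0,3,1,1,1,2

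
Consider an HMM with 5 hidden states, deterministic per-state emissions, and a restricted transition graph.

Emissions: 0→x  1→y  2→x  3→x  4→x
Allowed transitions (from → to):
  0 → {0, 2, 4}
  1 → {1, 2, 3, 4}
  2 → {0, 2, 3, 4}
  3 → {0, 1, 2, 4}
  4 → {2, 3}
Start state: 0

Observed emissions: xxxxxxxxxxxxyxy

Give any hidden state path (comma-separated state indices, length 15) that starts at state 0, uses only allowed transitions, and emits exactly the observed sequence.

  t0 'x' -> {0,2,3,4}, take 0 (start)
  t1 'x' -> {0,2,3,4}, take 2 (0->2 ok)
  t2 'x' -> {0,2,3,4}, take 2 (2->2 ok)
  t3 'x' -> {0,2,3,4}, take 2 (2->2 ok)
  t4 'x' -> {0,2,3,4}, take 0 (2->0 ok)
  t5 'x' -> {0,2,3,4}, take 4 (0->4 ok)
  t6 'x' -> {0,2,3,4}, take 3 (4->3 ok)
  t7 'x' -> {0,2,3,4}, take 0 (3->0 ok)
  t8 'x' -> {0,2,3,4}, take 4 (0->4 ok)
  t9 'x' -> {0,2,3,4}, take 2 (4->2 ok)
  t10 'x' -> {0,2,3,4}, take 4 (2->4 ok)
  t11 'x' -> {0,2,3,4}, take 3 (4->3 ok)
  t12 'y' -> {1}, take 1 (3->1 ok)
  t13 'x' -> {0,2,3,4}, take 3 (1->3 ok)
  t14 'y' -> {1}, take 1 (3->1 ok)

0,2,2,2,0,4,3,0,4,2,4,3,1,3,1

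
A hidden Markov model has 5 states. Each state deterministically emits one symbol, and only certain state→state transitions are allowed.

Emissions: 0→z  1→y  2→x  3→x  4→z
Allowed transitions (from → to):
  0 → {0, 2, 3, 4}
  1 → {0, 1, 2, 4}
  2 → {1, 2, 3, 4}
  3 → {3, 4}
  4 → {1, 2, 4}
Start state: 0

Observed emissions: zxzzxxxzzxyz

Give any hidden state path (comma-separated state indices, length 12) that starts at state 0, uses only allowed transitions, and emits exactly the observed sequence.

  [0] z  {0,4}  => 0  start
  [1] x  {2,3}  => 3  0->3 ok
  [2] z  {0,4}  => 4  3->4 ok
  [3] z  {0,4}  => 4  4->4 ok
  [4] x  {2,3}  => 2  4->2 ok
  [5] x  {2,3}  => 2  2->2 ok
  [6] x  {2,3}  => 2  2->2 ok
  [7] z  {0,4}  => 4  2->4 ok
  [8] z  {0,4}  => 4  4->4 ok
  [9] x  {2,3}  => 2  4->2 ok
  [10] y  {1}  => 1  2->1 ok
  [11] z  {0,4}  => 4  1->4 ok

0,3,4,4,2,2,2,4,4,2,1,4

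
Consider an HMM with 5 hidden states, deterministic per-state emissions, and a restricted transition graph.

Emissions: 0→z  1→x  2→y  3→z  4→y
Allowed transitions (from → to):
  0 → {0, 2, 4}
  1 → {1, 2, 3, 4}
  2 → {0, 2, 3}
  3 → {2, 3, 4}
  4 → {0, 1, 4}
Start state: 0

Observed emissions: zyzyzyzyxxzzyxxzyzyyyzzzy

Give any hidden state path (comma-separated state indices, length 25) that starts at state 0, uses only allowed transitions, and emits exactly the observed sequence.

0,2,0,2,0,4,0,4,1,1,3,3,4,1,1,3,4,0,2,2,2,3,3,3,4

  0: obs=z cand={0,3} pick 0 [start]
  1: obs=y cand={2,4} pick 2 [0->2 ok]
  2: obs=z cand={0,3} pick 0 [2->0 ok]
  3: obs=y cand={2,4} pick 2 [0->2 ok]
  4: obs=z cand={0,3} pick 0 [2->0 ok]
  5: obs=y cand={2,4} pick 4 [0->4 ok]
  6: obs=z cand={0,3} pick 0 [4->0 ok]
  7: obs=y cand={2,4} pick 4 [0->4 ok]
  8: obs=x cand={1} pick 1 [4->1 ok]
  9: obs=x cand={1} pick 1 [1->1 ok]
  10: obs=z cand={0,3} pick 3 [1->3 ok]
  11: obs=z cand={0,3} pick 3 [3->3 ok]
  12: obs=y cand={2,4} pick 4 [3->4 ok]
  13: obs=x cand={1} pick 1 [4->1 ok]
  14: obs=x cand={1} pick 1 [1->1 ok]
  15: obs=z cand={0,3} pick 3 [1->3 ok]
  16: obs=y cand={2,4} pick 4 [3->4 ok]
  17: obs=z cand={0,3} pick 0 [4->0 ok]
  18: obs=y cand={2,4} pick 2 [0->2 ok]
  19: obs=y cand={2,4} pick 2 [2->2 ok]
  20: obs=y cand={2,4} pick 2 [2->2 ok]
  21: obs=z cand={0,3} pick 3 [2->3 ok]
  22: obs=z cand={0,3} pick 3 [3->3 ok]
  23: obs=z cand={0,3} pick 3 [3->3 ok]
  24: obs=y cand={2,4} pick 4 [3->4 ok]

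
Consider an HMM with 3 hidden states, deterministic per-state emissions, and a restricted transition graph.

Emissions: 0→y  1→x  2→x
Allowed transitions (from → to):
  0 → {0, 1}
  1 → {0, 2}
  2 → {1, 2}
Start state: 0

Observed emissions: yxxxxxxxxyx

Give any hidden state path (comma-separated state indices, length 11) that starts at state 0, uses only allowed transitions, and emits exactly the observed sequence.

0,1,2,1,2,2,2,2,1,0,1

  0: obs=y cand={0} pick 0 [start]
  1: obs=x cand={1,2} pick 1 [0->1 ok]
  2: obs=x cand={1,2} pick 2 [1->2 ok]
  3: obs=x cand={1,2} pick 1 [2->1 ok]
  4: obs=x cand={1,2} pick 2 [1->2 ok]
  5: obs=x cand={1,2} pick 2 [2->2 ok]
  6: obs=x cand={1,2} pick 2 [2->2 ok]
  7: obs=x cand={1,2} pick 2 [2->2 ok]
  8: obs=x cand={1,2} pick 1 [2->1 ok]
  9: obs=y cand={0} pick 0 [1->0 ok]
  10: obs=x cand={1,2} pick 1 [0->1 ok]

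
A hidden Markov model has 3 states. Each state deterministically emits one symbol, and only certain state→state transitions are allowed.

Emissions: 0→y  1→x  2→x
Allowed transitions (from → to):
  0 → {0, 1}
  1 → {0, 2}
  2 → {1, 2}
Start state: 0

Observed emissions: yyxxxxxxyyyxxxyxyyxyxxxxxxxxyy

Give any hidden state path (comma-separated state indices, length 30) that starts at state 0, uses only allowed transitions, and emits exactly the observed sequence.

0,0,1,2,1,2,2,1,0,0,0,1,2,1,0,1,0,0,1,0,1,2,2,2,2,2,2,1,0,0

  [0] y  {0}  => 0  start
  [1] y  {0}  => 0  0->0 ok
  [2] x  {1,2}  => 1  0->1 ok
  [3] x  {1,2}  => 2  1->2 ok
  [4] x  {1,2}  => 1  2->1 ok
  [5] x  {1,2}  => 2  1->2 ok
  [6] x  {1,2}  => 2  2->2 ok
  [7] x  {1,2}  => 1  2->1 ok
  [8] y  {0}  => 0  1->0 ok
  [9] y  {0}  => 0  0->0 ok
  [10] y  {0}  => 0  0->0 ok
  [11] x  {1,2}  => 1  0->1 ok
  [12] x  {1,2}  => 2  1->2 ok
  [13] x  {1,2}  => 1  2->1 ok
  [14] y  {0}  => 0  1->0 ok
  [15] x  {1,2}  => 1  0->1 ok
  [16] y  {0}  => 0  1->0 ok
  [17] y  {0}  => 0  0->0 ok
  [18] x  {1,2}  => 1  0->1 ok
  [19] y  {0}  => 0  1->0 ok
  [20] x  {1,2}  => 1  0->1 ok
  [21] x  {1,2}  => 2  1->2 ok
  [22] x  {1,2}  => 2  2->2 ok
  [23] x  {1,2}  => 2  2->2 ok
  [24] x  {1,2}  => 2  2->2 ok
  [25] x  {1,2}  => 2  2->2 ok
  [26] x  {1,2}  => 2  2->2 ok
  [27] x  {1,2}  => 1  2->1 ok
  [28] y  {0}  => 0  1->0 ok
  [29] y  {0}  => 0  0->0 ok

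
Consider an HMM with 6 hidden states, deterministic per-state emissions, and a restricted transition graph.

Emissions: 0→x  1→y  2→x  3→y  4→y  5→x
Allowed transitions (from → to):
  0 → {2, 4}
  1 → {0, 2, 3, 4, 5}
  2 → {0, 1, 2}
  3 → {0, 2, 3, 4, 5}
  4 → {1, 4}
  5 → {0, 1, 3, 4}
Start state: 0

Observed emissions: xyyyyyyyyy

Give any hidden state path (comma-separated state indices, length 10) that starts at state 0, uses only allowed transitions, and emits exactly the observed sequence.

0,4,1,4,1,3,4,1,4,4

  [0] x  {0,2,5}  => 0  start
  [1] y  {1,3,4}  => 4  0->4 ok
  [2] y  {1,3,4}  => 1  4->1 ok
  [3] y  {1,3,4}  => 4  1->4 ok
  [4] y  {1,3,4}  => 1  4->1 ok
  [5] y  {1,3,4}  => 3  1->3 ok
  [6] y  {1,3,4}  => 4  3->4 ok
  [7] y  {1,3,4}  => 1  4->1 ok
  [8] y  {1,3,4}  => 4  1->4 ok
  [9] y  {1,3,4}  => 4  4->4 ok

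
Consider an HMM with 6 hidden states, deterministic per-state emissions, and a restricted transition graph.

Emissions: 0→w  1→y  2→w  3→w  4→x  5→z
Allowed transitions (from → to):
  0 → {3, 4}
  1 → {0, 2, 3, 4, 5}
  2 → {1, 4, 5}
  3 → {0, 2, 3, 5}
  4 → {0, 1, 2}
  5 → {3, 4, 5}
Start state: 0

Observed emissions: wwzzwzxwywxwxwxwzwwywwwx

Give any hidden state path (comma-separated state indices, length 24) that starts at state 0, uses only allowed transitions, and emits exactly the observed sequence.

  t0 'w' -> {0,2,3}, take 0 (start)
  t1 'w' -> {0,2,3}, take 3 (0->3 ok)
  t2 'z' -> {5}, take 5 (3->5 ok)
  t3 'z' -> {5}, take 5 (5->5 ok)
  t4 'w' -> {0,2,3}, take 3 (5->3 ok)
  t5 'z' -> {5}, take 5 (3->5 ok)
  t6 'x' -> {4}, take 4 (5->4 ok)
  t7 'w' -> {0,2,3}, take 2 (4->2 ok)
  t8 'y' -> {1}, take 1 (2->1 ok)
  t9 'w' -> {0,2,3}, take 0 (1->0 ok)
  t10 'x' -> {4}, take 4 (0->4 ok)
  t11 'w' -> {0,2,3}, take 0 (4->0 ok)
  t12 'x' -> {4}, take 4 (0->4 ok)
  t13 'w' -> {0,2,3}, take 2 (4->2 ok)
  t14 'x' -> {4}, take 4 (2->4 ok)
  t15 'w' -> {0,2,3}, take 2 (4->2 ok)
  t16 'z' -> {5}, take 5 (2->5 ok)
  t17 'w' -> {0,2,3}, take 3 (5->3 ok)
  t18 'w' -> {0,2,3}, take 2 (3->2 ok)
  t19 'y' -> {1}, take 1 (2->1 ok)
  t20 'w' -> {0,2,3}, take 3 (1->3 ok)
  t21 'w' -> {0,2,3}, take 3 (3->3 ok)
  t22 'w' -> {0,2,3}, take 0 (3->0 ok)
  t23 'x' -> {4}, take 4 (0->4 ok)

0,3,5,5,3,5,4,2,1,0,4,0,4,2,4,2,5,3,2,1,3,3,0,4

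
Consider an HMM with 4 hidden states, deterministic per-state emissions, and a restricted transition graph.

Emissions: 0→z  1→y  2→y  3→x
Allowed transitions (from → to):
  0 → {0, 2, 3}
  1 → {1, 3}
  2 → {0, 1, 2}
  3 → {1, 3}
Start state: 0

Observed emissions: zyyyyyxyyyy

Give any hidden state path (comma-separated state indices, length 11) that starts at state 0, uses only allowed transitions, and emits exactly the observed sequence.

0,2,2,2,2,1,3,1,1,1,1

  pos 0: z in {0}, choose 0; start
  pos 1: y in {1,2}, choose 2; 0->2 ok
  pos 2: y in {1,2}, choose 2; 2->2 ok
  pos 3: y in {1,2}, choose 2; 2->2 ok
  pos 4: y in {1,2}, choose 2; 2->2 ok
  pos 5: y in {1,2}, choose 1; 2->1 ok
  pos 6: x in {3}, choose 3; 1->3 ok
  pos 7: y in {1,2}, choose 1; 3->1 ok
  pos 8: y in {1,2}, choose 1; 1->1 ok
  pos 9: y in {1,2}, choose 1; 1->1 ok
  pos 10: y in {1,2}, choose 1; 1->1 ok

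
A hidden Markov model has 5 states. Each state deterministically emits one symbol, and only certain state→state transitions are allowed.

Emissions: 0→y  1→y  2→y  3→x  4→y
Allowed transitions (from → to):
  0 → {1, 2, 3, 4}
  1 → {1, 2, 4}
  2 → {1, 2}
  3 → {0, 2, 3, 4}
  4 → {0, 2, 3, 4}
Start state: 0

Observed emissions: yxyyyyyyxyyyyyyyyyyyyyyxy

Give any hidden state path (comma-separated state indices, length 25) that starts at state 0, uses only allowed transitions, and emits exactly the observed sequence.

0,3,0,2,2,1,4,0,3,2,1,1,2,1,2,1,2,1,1,1,1,1,4,3,4

  0: obs=y cand={0,1,2,4} pick 0 [start]
  1: obs=x cand={3} pick 3 [0->3 ok]
  2: obs=y cand={0,1,2,4} pick 0 [3->0 ok]
  3: obs=y cand={0,1,2,4} pick 2 [0->2 ok]
  4: obs=y cand={0,1,2,4} pick 2 [2->2 ok]
  5: obs=y cand={0,1,2,4} pick 1 [2->1 ok]
  6: obs=y cand={0,1,2,4} pick 4 [1->4 ok]
  7: obs=y cand={0,1,2,4} pick 0 [4->0 ok]
  8: obs=x cand={3} pick 3 [0->3 ok]
  9: obs=y cand={0,1,2,4} pick 2 [3->2 ok]
  10: obs=y cand={0,1,2,4} pick 1 [2->1 ok]
  11: obs=y cand={0,1,2,4} pick 1 [1->1 ok]
  12: obs=y cand={0,1,2,4} pick 2 [1->2 ok]
  13: obs=y cand={0,1,2,4} pick 1 [2->1 ok]
  14: obs=y cand={0,1,2,4} pick 2 [1->2 ok]
  15: obs=y cand={0,1,2,4} pick 1 [2->1 ok]
  16: obs=y cand={0,1,2,4} pick 2 [1->2 ok]
  17: obs=y cand={0,1,2,4} pick 1 [2->1 ok]
  18: obs=y cand={0,1,2,4} pick 1 [1->1 ok]
  19: obs=y cand={0,1,2,4} pick 1 [1->1 ok]
  20: obs=y cand={0,1,2,4} pick 1 [1->1 ok]
  21: obs=y cand={0,1,2,4} pick 1 [1->1 ok]
  22: obs=y cand={0,1,2,4} pick 4 [1->4 ok]
  23: obs=x cand={3} pick 3 [4->3 ok]
  24: obs=y cand={0,1,2,4} pick 4 [3->4 ok]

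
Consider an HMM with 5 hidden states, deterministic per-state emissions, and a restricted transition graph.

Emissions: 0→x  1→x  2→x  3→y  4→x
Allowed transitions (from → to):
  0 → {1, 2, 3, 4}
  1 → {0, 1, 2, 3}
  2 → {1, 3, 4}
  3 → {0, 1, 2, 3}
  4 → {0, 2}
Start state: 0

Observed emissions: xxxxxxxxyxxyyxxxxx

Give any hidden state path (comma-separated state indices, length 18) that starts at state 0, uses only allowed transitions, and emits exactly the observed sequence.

  pos 0: x in {0,1,2,4}, choose 0; start
  pos 1: x in {0,1,2,4}, choose 4; 0->4 ok
  pos 2: x in {0,1,2,4}, choose 2; 4->2 ok
  pos 3: x in {0,1,2,4}, choose 1; 2->1 ok
  pos 4: x in {0,1,2,4}, choose 1; 1->1 ok
  pos 5: x in {0,1,2,4}, choose 0; 1->0 ok
  pos 6: x in {0,1,2,4}, choose 4; 0->4 ok
  pos 7: x in {0,1,2,4}, choose 2; 4->2 ok
  pos 8: y in {3}, choose 3; 2->3 ok
  pos 9: x in {0,1,2,4}, choose 0; 3->0 ok
  pos 10: x in {0,1,2,4}, choose 2; 0->2 ok
  pos 11: y in {3}, choose 3; 2->3 ok
  pos 12: y in {3}, choose 3; 3->3 ok
  pos 13: x in {0,1,2,4}, choose 1; 3->1 ok
  pos 14: x in {0,1,2,4}, choose 1; 1->1 ok
  pos 15: x in {0,1,2,4}, choose 2; 1->2 ok
  pos 16: x in {0,1,2,4}, choose 1; 2->1 ok
  pos 17: x in {0,1,2,4}, choose 1; 1->1 ok

0,4,2,1,1,0,4,2,3,0,2,3,3,1,1,2,1,1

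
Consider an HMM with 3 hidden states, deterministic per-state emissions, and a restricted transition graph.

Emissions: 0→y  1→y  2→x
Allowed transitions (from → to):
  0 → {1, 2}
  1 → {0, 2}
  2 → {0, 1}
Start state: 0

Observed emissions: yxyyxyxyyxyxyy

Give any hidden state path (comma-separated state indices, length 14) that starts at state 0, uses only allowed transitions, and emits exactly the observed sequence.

0,2,0,1,2,0,2,1,0,2,0,2,1,0

  0: obs=y cand={0,1} pick 0 [start]
  1: obs=x cand={2} pick 2 [0->2 ok]
  2: obs=y cand={0,1} pick 0 [2->0 ok]
  3: obs=y cand={0,1} pick 1 [0->1 ok]
  4: obs=x cand={2} pick 2 [1->2 ok]
  5: obs=y cand={0,1} pick 0 [2->0 ok]
  6: obs=x cand={2} pick 2 [0->2 ok]
  7: obs=y cand={0,1} pick 1 [2->1 ok]
  8: obs=y cand={0,1} pick 0 [1->0 ok]
  9: obs=x cand={2} pick 2 [0->2 ok]
  10: obs=y cand={0,1} pick 0 [2->0 ok]
  11: obs=x cand={2} pick 2 [0->2 ok]
  12: obs=y cand={0,1} pick 1 [2->1 ok]
  13: obs=y cand={0,1} pick 0 [1->0 ok]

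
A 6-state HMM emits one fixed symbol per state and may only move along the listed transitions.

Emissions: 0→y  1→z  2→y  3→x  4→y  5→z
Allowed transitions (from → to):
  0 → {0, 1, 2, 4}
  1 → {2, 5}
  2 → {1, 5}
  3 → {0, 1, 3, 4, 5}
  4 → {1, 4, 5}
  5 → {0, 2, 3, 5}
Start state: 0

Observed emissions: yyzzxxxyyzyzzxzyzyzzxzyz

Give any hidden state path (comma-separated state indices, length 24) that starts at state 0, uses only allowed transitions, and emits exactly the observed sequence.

0,0,1,5,3,3,3,4,4,5,2,1,5,3,1,2,1,2,1,5,3,1,2,5

  t0 'y' -> {0,2,4}, take 0 (start)
  t1 'y' -> {0,2,4}, take 0 (0->0 ok)
  t2 'z' -> {1,5}, take 1 (0->1 ok)
  t3 'z' -> {1,5}, take 5 (1->5 ok)
  t4 'x' -> {3}, take 3 (5->3 ok)
  t5 'x' -> {3}, take 3 (3->3 ok)
  t6 'x' -> {3}, take 3 (3->3 ok)
  t7 'y' -> {0,2,4}, take 4 (3->4 ok)
  t8 'y' -> {0,2,4}, take 4 (4->4 ok)
  t9 'z' -> {1,5}, take 5 (4->5 ok)
  t10 'y' -> {0,2,4}, take 2 (5->2 ok)
  t11 'z' -> {1,5}, take 1 (2->1 ok)
  t12 'z' -> {1,5}, take 5 (1->5 ok)
  t13 'x' -> {3}, take 3 (5->3 ok)
  t14 'z' -> {1,5}, take 1 (3->1 ok)
  t15 'y' -> {0,2,4}, take 2 (1->2 ok)
  t16 'z' -> {1,5}, take 1 (2->1 ok)
  t17 'y' -> {0,2,4}, take 2 (1->2 ok)
  t18 'z' -> {1,5}, take 1 (2->1 ok)
  t19 'z' -> {1,5}, take 5 (1->5 ok)
  t20 'x' -> {3}, take 3 (5->3 ok)
  t21 'z' -> {1,5}, take 1 (3->1 ok)
  t22 'y' -> {0,2,4}, take 2 (1->2 ok)
  t23 'z' -> {1,5}, take 5 (2->5 ok)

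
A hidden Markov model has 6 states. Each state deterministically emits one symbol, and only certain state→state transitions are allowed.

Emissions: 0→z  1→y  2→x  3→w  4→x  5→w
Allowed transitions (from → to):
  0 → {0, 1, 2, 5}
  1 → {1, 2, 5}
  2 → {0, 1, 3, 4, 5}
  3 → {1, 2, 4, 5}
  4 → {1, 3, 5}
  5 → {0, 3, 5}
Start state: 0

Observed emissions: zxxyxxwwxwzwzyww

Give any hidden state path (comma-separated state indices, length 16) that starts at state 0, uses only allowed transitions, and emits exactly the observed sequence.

  t0 'z' -> {0}, take 0 (start)
  t1 'x' -> {2,4}, take 2 (0->2 ok)
  t2 'x' -> {2,4}, take 4 (2->4 ok)
  t3 'y' -> {1}, take 1 (4->1 ok)
  t4 'x' -> {2,4}, take 2 (1->2 ok)
  t5 'x' -> {2,4}, take 4 (2->4 ok)
  t6 'w' -> {3,5}, take 5 (4->5 ok)
  t7 'w' -> {3,5}, take 3 (5->3 ok)
  t8 'x' -> {2,4}, take 2 (3->2 ok)
  t9 'w' -> {3,5}, take 5 (2->5 ok)
  t10 'z' -> {0}, take 0 (5->0 ok)
  t11 'w' -> {3,5}, take 5 (0->5 ok)
  t12 'z' -> {0}, take 0 (5->0 ok)
  t13 'y' -> {1}, take 1 (0->1 ok)
  t14 'w' -> {3,5}, take 5 (1->5 ok)
  t15 'w' -> {3,5}, take 3 (5->3 ok)

0,2,4,1,2,4,5,3,2,5,0,5,0,1,5,3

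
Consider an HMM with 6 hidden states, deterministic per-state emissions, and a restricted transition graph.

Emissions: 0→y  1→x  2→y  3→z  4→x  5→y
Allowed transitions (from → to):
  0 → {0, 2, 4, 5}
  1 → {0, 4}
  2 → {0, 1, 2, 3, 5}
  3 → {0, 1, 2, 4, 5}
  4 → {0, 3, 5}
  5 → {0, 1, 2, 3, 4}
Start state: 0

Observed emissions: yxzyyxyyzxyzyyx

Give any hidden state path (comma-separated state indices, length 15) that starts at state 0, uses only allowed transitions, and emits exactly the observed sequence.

0,4,3,2,0,4,0,5,3,4,5,3,0,2,1

  0: obs=y cand={0,2,5} pick 0 [start]
  1: obs=x cand={1,4} pick 4 [0->4 ok]
  2: obs=z cand={3} pick 3 [4->3 ok]
  3: obs=y cand={0,2,5} pick 2 [3->2 ok]
  4: obs=y cand={0,2,5} pick 0 [2->0 ok]
  5: obs=x cand={1,4} pick 4 [0->4 ok]
  6: obs=y cand={0,2,5} pick 0 [4->0 ok]
  7: obs=y cand={0,2,5} pick 5 [0->5 ok]
  8: obs=z cand={3} pick 3 [5->3 ok]
  9: obs=x cand={1,4} pick 4 [3->4 ok]
  10: obs=y cand={0,2,5} pick 5 [4->5 ok]
  11: obs=z cand={3} pick 3 [5->3 ok]
  12: obs=y cand={0,2,5} pick 0 [3->0 ok]
  13: obs=y cand={0,2,5} pick 2 [0->2 ok]
  14: obs=x cand={1,4} pick 1 [2->1 ok]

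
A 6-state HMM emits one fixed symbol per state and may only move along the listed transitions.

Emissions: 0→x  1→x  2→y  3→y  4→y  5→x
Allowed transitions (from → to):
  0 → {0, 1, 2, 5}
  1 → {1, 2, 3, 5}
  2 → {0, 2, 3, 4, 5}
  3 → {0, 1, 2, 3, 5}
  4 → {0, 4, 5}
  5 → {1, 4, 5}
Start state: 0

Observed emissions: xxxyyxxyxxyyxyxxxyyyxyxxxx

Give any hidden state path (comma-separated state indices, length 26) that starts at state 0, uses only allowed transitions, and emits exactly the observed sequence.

  0: obs=x cand={0,1,5} pick 0 [start]
  1: obs=x cand={0,1,5} pick 5 [0->5 ok]
  2: obs=x cand={0,1,5} pick 1 [5->1 ok]
  3: obs=y cand={2,3,4} pick 2 [1->2 ok]
  4: obs=y cand={2,3,4} pick 4 [2->4 ok]
  5: obs=x cand={0,1,5} pick 0 [4->0 ok]
  6: obs=x cand={0,1,5} pick 1 [0->1 ok]
  7: obs=y cand={2,3,4} pick 2 [1->2 ok]
  8: obs=x cand={0,1,5} pick 5 [2->5 ok]
  9: obs=x cand={0,1,5} pick 1 [5->1 ok]
  10: obs=y cand={2,3,4} pick 3 [1->3 ok]
  11: obs=y cand={2,3,4} pick 2 [3->2 ok]
  12: obs=x cand={0,1,5} pick 0 [2->0 ok]
  13: obs=y cand={2,3,4} pick 2 [0->2 ok]
  14: obs=x cand={0,1,5} pick 5 [2->5 ok]
  15: obs=x cand={0,1,5} pick 1 [5->1 ok]
  16: obs=x cand={0,1,5} pick 1 [1->1 ok]
  17: obs=y cand={2,3,4} pick 2 [1->2 ok]
  18: obs=y cand={2,3,4} pick 4 [2->4 ok]
  19: obs=y cand={2,3,4} pick 4 [4->4 ok]
  20: obs=x cand={0,1,5} pick 5 [4->5 ok]
  21: obs=y cand={2,3,4} pick 4 [5->4 ok]
  22: obs=x cand={0,1,5} pick 5 [4->5 ok]
  23: obs=x cand={0,1,5} pick 1 [5->1 ok]
  24: obs=x cand={0,1,5} pick 5 [1->5 ok]
  25: obs=x cand={0,1,5} pick 5 [5->5 ok]

0,5,1,2,4,0,1,2,5,1,3,2,0,2,5,1,1,2,4,4,5,4,5,1,5,5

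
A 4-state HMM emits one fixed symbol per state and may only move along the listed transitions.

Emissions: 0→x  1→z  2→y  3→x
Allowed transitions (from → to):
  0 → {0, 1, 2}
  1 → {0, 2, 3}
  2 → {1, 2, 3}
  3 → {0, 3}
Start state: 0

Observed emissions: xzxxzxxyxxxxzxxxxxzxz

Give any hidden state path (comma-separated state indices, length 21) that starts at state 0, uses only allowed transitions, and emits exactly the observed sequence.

  [0] x  {0,3}  => 0  start
  [1] z  {1}  => 1  0->1 ok
  [2] x  {0,3}  => 3  1->3 ok
  [3] x  {0,3}  => 0  3->0 ok
  [4] z  {1}  => 1  0->1 ok
  [5] x  {0,3}  => 3  1->3 ok
  [6] x  {0,3}  => 0  3->0 ok
  [7] y  {2}  => 2  0->2 ok
  [8] x  {0,3}  => 3  2->3 ok
  [9] x  {0,3}  => 3  3->3 ok
  [10] x  {0,3}  => 3  3->3 ok
  [11] x  {0,3}  => 0  3->0 ok
  [12] z  {1}  => 1  0->1 ok
  [13] x  {0,3}  => 3  1->3 ok
  [14] x  {0,3}  => 3  3->3 ok
  [15] x  {0,3}  => 3  3->3 ok
  [16] x  {0,3}  => 3  3->3 ok
  [17] x  {0,3}  => 0  3->0 ok
  [18] z  {1}  => 1  0->1 ok
  [19] x  {0,3}  => 0  1->0 ok
  [20] z  {1}  => 1  0->1 ok

0,1,3,0,1,3,0,2,3,3,3,0,1,3,3,3,3,0,1,0,1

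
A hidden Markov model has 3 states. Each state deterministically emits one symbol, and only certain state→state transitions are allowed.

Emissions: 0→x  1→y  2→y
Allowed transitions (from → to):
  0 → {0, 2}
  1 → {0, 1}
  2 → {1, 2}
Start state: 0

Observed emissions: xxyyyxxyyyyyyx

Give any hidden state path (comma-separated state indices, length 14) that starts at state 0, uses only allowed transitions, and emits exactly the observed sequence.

0,0,2,2,1,0,0,2,2,2,2,1,1,0

  pos 0: x in {0}, choose 0; start
  pos 1: x in {0}, choose 0; 0->0 ok
  pos 2: y in {1,2}, choose 2; 0->2 ok
  pos 3: y in {1,2}, choose 2; 2->2 ok
  pos 4: y in {1,2}, choose 1; 2->1 ok
  pos 5: x in {0}, choose 0; 1->0 ok
  pos 6: x in {0}, choose 0; 0->0 ok
  pos 7: y in {1,2}, choose 2; 0->2 ok
  pos 8: y in {1,2}, choose 2; 2->2 ok
  pos 9: y in {1,2}, choose 2; 2->2 ok
  pos 10: y in {1,2}, choose 2; 2->2 ok
  pos 11: y in {1,2}, choose 1; 2->1 ok
  pos 12: y in {1,2}, choose 1; 1->1 ok
  pos 13: x in {0}, choose 0; 1->0 ok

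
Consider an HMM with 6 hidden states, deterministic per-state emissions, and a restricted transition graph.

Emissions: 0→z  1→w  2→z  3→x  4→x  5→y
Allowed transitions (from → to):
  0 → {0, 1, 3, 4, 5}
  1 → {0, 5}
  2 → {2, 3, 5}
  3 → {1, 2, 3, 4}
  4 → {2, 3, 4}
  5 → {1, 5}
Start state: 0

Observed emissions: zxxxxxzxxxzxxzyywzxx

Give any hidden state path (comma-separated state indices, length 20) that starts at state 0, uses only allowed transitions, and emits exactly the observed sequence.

  t0 'z' -> {0,2}, take 0 (start)
  t1 'x' -> {3,4}, take 3 (0->3 ok)
  t2 'x' -> {3,4}, take 4 (3->4 ok)
  t3 'x' -> {3,4}, take 4 (4->4 ok)
  t4 'x' -> {3,4}, take 3 (4->3 ok)
  t5 'x' -> {3,4}, take 4 (3->4 ok)
  t6 'z' -> {0,2}, take 2 (4->2 ok)
  t7 'x' -> {3,4}, take 3 (2->3 ok)
  t8 'x' -> {3,4}, take 4 (3->4 ok)
  t9 'x' -> {3,4}, take 4 (4->4 ok)
  t10 'z' -> {0,2}, take 2 (4->2 ok)
  t11 'x' -> {3,4}, take 3 (2->3 ok)
  t12 'x' -> {3,4}, take 3 (3->3 ok)
  t13 'z' -> {0,2}, take 2 (3->2 ok)
  t14 'y' -> {5}, take 5 (2->5 ok)
  t15 'y' -> {5}, take 5 (5->5 ok)
  t16 'w' -> {1}, take 1 (5->1 ok)
  t17 'z' -> {0,2}, take 0 (1->0 ok)
  t18 'x' -> {3,4}, take 4 (0->4 ok)
  t19 'x' -> {3,4}, take 3 (4->3 ok)

0,3,4,4,3,4,2,3,4,4,2,3,3,2,5,5,1,0,4,3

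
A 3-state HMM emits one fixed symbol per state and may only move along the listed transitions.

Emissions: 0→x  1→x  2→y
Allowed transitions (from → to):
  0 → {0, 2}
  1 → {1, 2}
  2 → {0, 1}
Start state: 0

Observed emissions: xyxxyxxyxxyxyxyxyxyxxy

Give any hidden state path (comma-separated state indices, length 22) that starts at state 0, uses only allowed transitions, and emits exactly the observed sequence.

  t0 'x' -> {0,1}, take 0 (start)
  t1 'y' -> {2}, take 2 (0->2 ok)
  t2 'x' -> {0,1}, take 0 (2->0 ok)
  t3 'x' -> {0,1}, take 0 (0->0 ok)
  t4 'y' -> {2}, take 2 (0->2 ok)
  t5 'x' -> {0,1}, take 0 (2->0 ok)
  t6 'x' -> {0,1}, take 0 (0->0 ok)
  t7 'y' -> {2}, take 2 (0->2 ok)
  t8 'x' -> {0,1}, take 1 (2->1 ok)
  t9 'x' -> {0,1}, take 1 (1->1 ok)
  t10 'y' -> {2}, take 2 (1->2 ok)
  t11 'x' -> {0,1}, take 1 (2->1 ok)
  t12 'y' -> {2}, take 2 (1->2 ok)
  t13 'x' -> {0,1}, take 1 (2->1 ok)
  t14 'y' -> {2}, take 2 (1->2 ok)
  t15 'x' -> {0,1}, take 1 (2->1 ok)
  t16 'y' -> {2}, take 2 (1->2 ok)
  t17 'x' -> {0,1}, take 0 (2->0 ok)
  t18 'y' -> {2}, take 2 (0->2 ok)
  t19 'x' -> {0,1}, take 1 (2->1 ok)
  t20 'x' -> {0,1}, take 1 (1->1 ok)
  t21 'y' -> {2}, take 2 (1->2 ok)

0,2,0,0,2,0,0,2,1,1,2,1,2,1,2,1,2,0,2,1,1,2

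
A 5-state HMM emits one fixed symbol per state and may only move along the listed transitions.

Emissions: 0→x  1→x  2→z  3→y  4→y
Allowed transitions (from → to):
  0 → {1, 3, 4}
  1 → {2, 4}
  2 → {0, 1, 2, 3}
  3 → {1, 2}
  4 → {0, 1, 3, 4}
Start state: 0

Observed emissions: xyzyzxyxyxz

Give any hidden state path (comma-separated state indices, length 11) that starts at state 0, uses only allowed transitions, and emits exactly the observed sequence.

  [0] x  {0,1}  => 0  start
  [1] y  {3,4}  => 3  0->3 ok
  [2] z  {2}  => 2  3->2 ok
  [3] y  {3,4}  => 3  2->3 ok
  [4] z  {2}  => 2  3->2 ok
  [5] x  {0,1}  => 0  2->0 ok
  [6] y  {3,4}  => 3  0->3 ok
  [7] x  {0,1}  => 1  3->1 ok
  [8] y  {3,4}  => 4  1->4 ok
  [9] x  {0,1}  => 1  4->1 ok
  [10] z  {2}  => 2  1->2 ok

0,3,2,3,2,0,3,1,4,1,2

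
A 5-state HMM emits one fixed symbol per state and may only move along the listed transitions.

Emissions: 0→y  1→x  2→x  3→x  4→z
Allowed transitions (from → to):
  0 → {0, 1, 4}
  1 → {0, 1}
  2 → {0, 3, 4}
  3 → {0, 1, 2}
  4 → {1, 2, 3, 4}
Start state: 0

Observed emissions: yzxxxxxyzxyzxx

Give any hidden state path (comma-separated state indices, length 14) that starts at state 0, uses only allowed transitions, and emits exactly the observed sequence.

  0: obs=y cand={0} pick 0 [start]
  1: obs=z cand={4} pick 4 [0->4 ok]
  2: obs=x cand={1,2,3} pick 1 [4->1 ok]
  3: obs=x cand={1,2,3} pick 1 [1->1 ok]
  4: obs=x cand={1,2,3} pick 1 [1->1 ok]
  5: obs=x cand={1,2,3} pick 1 [1->1 ok]
  6: obs=x cand={1,2,3} pick 1 [1->1 ok]
  7: obs=y cand={0} pick 0 [1->0 ok]
  8: obs=z cand={4} pick 4 [0->4 ok]
  9: obs=x cand={1,2,3} pick 1 [4->1 ok]
  10: obs=y cand={0} pick 0 [1->0 ok]
  11: obs=z cand={4} pick 4 [0->4 ok]
  12: obs=x cand={1,2,3} pick 3 [4->3 ok]
  13: obs=x cand={1,2,3} pick 2 [3->2 ok]

0,4,1,1,1,1,1,0,4,1,0,4,3,2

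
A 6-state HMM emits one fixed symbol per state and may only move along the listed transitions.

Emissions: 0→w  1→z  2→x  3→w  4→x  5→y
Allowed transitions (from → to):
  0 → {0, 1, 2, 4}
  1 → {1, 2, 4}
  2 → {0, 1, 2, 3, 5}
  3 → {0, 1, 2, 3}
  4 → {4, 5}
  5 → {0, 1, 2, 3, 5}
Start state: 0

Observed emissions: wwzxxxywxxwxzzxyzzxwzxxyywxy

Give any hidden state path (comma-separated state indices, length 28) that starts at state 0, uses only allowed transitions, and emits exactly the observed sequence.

  [0] w  {0,3}  => 0  start
  [1] w  {0,3}  => 0  0->0 ok
  [2] z  {1}  => 1  0->1 ok
  [3] x  {2,4}  => 2  1->2 ok
  [4] x  {2,4}  => 2  2->2 ok
  [5] x  {2,4}  => 2  2->2 ok
  [6] y  {5}  => 5  2->5 ok
  [7] w  {0,3}  => 3  5->3 ok
  [8] x  {2,4}  => 2  3->2 ok
  [9] x  {2,4}  => 2  2->2 ok
  [10] w  {0,3}  => 3  2->3 ok
  [11] x  {2,4}  => 2  3->2 ok
  [12] z  {1}  => 1  2->1 ok
  [13] z  {1}  => 1  1->1 ok
  [14] x  {2,4}  => 4  1->4 ok
  [15] y  {5}  => 5  4->5 ok
  [16] z  {1}  => 1  5->1 ok
  [17] z  {1}  => 1  1->1 ok
  [18] x  {2,4}  => 2  1->2 ok
  [19] w  {0,3}  => 3  2->3 ok
  [20] z  {1}  => 1  3->1 ok
  [21] x  {2,4}  => 4  1->4 ok
  [22] x  {2,4}  => 4  4->4 ok
  [23] y  {5}  => 5  4->5 ok
  [24] y  {5}  => 5  5->5 ok
  [25] w  {0,3}  => 0  5->0 ok
  [26] x  {2,4}  => 2  0->2 ok
  [27] y  {5}  => 5  2->5 ok

0,0,1,2,2,2,5,3,2,2,3,2,1,1,4,5,1,1,2,3,1,4,4,5,5,0,2,5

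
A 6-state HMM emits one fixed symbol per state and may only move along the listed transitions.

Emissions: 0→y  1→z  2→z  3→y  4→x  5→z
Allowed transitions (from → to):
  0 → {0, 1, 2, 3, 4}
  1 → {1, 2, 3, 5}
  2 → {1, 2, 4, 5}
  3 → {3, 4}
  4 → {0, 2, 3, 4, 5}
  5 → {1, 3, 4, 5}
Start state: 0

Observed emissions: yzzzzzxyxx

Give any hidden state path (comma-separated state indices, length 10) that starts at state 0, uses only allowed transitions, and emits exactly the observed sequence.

  0: obs=y cand={0,3} pick 0 [start]
  1: obs=z cand={1,2,5} pick 1 [0->1 ok]
  2: obs=z cand={1,2,5} pick 2 [1->2 ok]
  3: obs=z cand={1,2,5} pick 5 [2->5 ok]
  4: obs=z cand={1,2,5} pick 5 [5->5 ok]
  5: obs=z cand={1,2,5} pick 5 [5->5 ok]
  6: obs=x cand={4} pick 4 [5->4 ok]
  7: obs=y cand={0,3} pick 3 [4->3 ok]
  8: obs=x cand={4} pick 4 [3->4 ok]
  9: obs=x cand={4} pick 4 [4->4 ok]

0,1,2,5,5,5,4,3,4,4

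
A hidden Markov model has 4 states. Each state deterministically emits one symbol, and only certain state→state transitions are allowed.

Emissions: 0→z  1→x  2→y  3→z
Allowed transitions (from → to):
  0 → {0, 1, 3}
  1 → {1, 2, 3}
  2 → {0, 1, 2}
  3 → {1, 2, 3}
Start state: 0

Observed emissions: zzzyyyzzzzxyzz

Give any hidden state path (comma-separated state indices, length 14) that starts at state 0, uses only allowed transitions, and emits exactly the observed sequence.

0,3,3,2,2,2,0,0,3,3,1,2,0,0

  0: obs=z cand={0,3} pick 0 [start]
  1: obs=z cand={0,3} pick 3 [0->3 ok]
  2: obs=z cand={0,3} pick 3 [3->3 ok]
  3: obs=y cand={2} pick 2 [3->2 ok]
  4: obs=y cand={2} pick 2 [2->2 ok]
  5: obs=y cand={2} pick 2 [2->2 ok]
  6: obs=z cand={0,3} pick 0 [2->0 ok]
  7: obs=z cand={0,3} pick 0 [0->0 ok]
  8: obs=z cand={0,3} pick 3 [0->3 ok]
  9: obs=z cand={0,3} pick 3 [3->3 ok]
  10: obs=x cand={1} pick 1 [3->1 ok]
  11: obs=y cand={2} pick 2 [1->2 ok]
  12: obs=z cand={0,3} pick 0 [2->0 ok]
  13: obs=z cand={0,3} pick 0 [0->0 ok]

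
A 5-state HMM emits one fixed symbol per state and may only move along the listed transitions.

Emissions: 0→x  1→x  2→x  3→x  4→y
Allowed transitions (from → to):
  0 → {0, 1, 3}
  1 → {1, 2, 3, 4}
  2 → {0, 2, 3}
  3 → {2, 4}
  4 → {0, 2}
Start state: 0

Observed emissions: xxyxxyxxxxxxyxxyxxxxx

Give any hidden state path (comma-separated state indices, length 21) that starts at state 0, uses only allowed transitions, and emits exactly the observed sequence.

0,3,4,0,1,4,2,2,2,0,1,1,4,0,1,4,2,2,0,0,0

  pos 0: x in {0,1,2,3}, choose 0; start
  pos 1: x in {0,1,2,3}, choose 3; 0->3 ok
  pos 2: y in {4}, choose 4; 3->4 ok
  pos 3: x in {0,1,2,3}, choose 0; 4->0 ok
  pos 4: x in {0,1,2,3}, choose 1; 0->1 ok
  pos 5: y in {4}, choose 4; 1->4 ok
  pos 6: x in {0,1,2,3}, choose 2; 4->2 ok
  pos 7: x in {0,1,2,3}, choose 2; 2->2 ok
  pos 8: x in {0,1,2,3}, choose 2; 2->2 ok
  pos 9: x in {0,1,2,3}, choose 0; 2->0 ok
  pos 10: x in {0,1,2,3}, choose 1; 0->1 ok
  pos 11: x in {0,1,2,3}, choose 1; 1->1 ok
  pos 12: y in {4}, choose 4; 1->4 ok
  pos 13: x in {0,1,2,3}, choose 0; 4->0 ok
  pos 14: x in {0,1,2,3}, choose 1; 0->1 ok
  pos 15: y in {4}, choose 4; 1->4 ok
  pos 16: x in {0,1,2,3}, choose 2; 4->2 ok
  pos 17: x in {0,1,2,3}, choose 2; 2->2 ok
  pos 18: x in {0,1,2,3}, choose 0; 2->0 ok
  pos 19: x in {0,1,2,3}, choose 0; 0->0 ok
  pos 20: x in {0,1,2,3}, choose 0; 0->0 ok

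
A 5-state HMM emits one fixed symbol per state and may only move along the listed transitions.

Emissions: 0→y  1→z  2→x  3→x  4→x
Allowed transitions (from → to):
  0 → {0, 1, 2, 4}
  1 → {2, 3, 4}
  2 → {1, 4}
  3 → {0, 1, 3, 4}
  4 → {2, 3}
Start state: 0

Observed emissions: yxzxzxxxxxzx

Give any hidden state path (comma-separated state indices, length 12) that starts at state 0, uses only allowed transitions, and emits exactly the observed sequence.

  [0] y  {0}  => 0  start
  [1] x  {2,3,4}  => 2  0->2 ok
  [2] z  {1}  => 1  2->1 ok
  [3] x  {2,3,4}  => 2  1->2 ok
  [4] z  {1}  => 1  2->1 ok
  [5] x  {2,3,4}  => 2  1->2 ok
  [6] x  {2,3,4}  => 4  2->4 ok
  [7] x  {2,3,4}  => 2  4->2 ok
  [8] x  {2,3,4}  => 4  2->4 ok
  [9] x  {2,3,4}  => 2  4->2 ok
  [10] z  {1}  => 1  2->1 ok
  [11] x  {2,3,4}  => 2  1->2 ok

0,2,1,2,1,2,4,2,4,2,1,2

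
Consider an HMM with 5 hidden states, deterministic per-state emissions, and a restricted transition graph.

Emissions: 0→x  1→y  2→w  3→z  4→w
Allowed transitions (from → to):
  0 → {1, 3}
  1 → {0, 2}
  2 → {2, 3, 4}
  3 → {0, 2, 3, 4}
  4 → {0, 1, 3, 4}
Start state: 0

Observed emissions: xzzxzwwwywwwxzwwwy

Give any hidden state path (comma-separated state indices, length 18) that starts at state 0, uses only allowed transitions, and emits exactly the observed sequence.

  [0] x  {0}  => 0  start
  [1] z  {3}  => 3  0->3 ok
  [2] z  {3}  => 3  3->3 ok
  [3] x  {0}  => 0  3->0 ok
  [4] z  {3}  => 3  0->3 ok
  [5] w  {2,4}  => 2  3->2 ok
  [6] w  {2,4}  => 2  2->2 ok
  [7] w  {2,4}  => 4  2->4 ok
  [8] y  {1}  => 1  4->1 ok
  [9] w  {2,4}  => 2  1->2 ok
  [10] w  {2,4}  => 4  2->4 ok
  [11] w  {2,4}  => 4  4->4 ok
  [12] x  {0}  => 0  4->0 ok
  [13] z  {3}  => 3  0->3 ok
  [14] w  {2,4}  => 2  3->2 ok
  [15] w  {2,4}  => 4  2->4 ok
  [16] w  {2,4}  => 4  4->4 ok
  [17] y  {1}  => 1  4->1 ok

0,3,3,0,3,2,2,4,1,2,4,4,0,3,2,4,4,1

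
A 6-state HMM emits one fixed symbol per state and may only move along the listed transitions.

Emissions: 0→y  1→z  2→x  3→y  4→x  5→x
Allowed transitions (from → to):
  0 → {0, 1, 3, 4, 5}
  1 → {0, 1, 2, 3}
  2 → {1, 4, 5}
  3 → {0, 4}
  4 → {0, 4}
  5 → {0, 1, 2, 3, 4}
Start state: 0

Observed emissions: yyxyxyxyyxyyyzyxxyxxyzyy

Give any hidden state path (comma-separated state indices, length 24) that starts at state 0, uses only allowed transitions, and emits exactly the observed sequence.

0,0,5,3,4,0,4,0,0,5,0,0,0,1,3,4,4,0,4,4,0,1,3,0

  t0 'y' -> {0,3}, take 0 (start)
  t1 'y' -> {0,3}, take 0 (0->0 ok)
  t2 'x' -> {2,4,5}, take 5 (0->5 ok)
  t3 'y' -> {0,3}, take 3 (5->3 ok)
  t4 'x' -> {2,4,5}, take 4 (3->4 ok)
  t5 'y' -> {0,3}, take 0 (4->0 ok)
  t6 'x' -> {2,4,5}, take 4 (0->4 ok)
  t7 'y' -> {0,3}, take 0 (4->0 ok)
  t8 'y' -> {0,3}, take 0 (0->0 ok)
  t9 'x' -> {2,4,5}, take 5 (0->5 ok)
  t10 'y' -> {0,3}, take 0 (5->0 ok)
  t11 'y' -> {0,3}, take 0 (0->0 ok)
  t12 'y' -> {0,3}, take 0 (0->0 ok)
  t13 'z' -> {1}, take 1 (0->1 ok)
  t14 'y' -> {0,3}, take 3 (1->3 ok)
  t15 'x' -> {2,4,5}, take 4 (3->4 ok)
  t16 'x' -> {2,4,5}, take 4 (4->4 ok)
  t17 'y' -> {0,3}, take 0 (4->0 ok)
  t18 'x' -> {2,4,5}, take 4 (0->4 ok)
  t19 'x' -> {2,4,5}, take 4 (4->4 ok)
  t20 'y' -> {0,3}, take 0 (4->0 ok)
  t21 'z' -> {1}, take 1 (0->1 ok)
  t22 'y' -> {0,3}, take 3 (1->3 ok)
  t23 'y' -> {0,3}, take 0 (3->0 ok)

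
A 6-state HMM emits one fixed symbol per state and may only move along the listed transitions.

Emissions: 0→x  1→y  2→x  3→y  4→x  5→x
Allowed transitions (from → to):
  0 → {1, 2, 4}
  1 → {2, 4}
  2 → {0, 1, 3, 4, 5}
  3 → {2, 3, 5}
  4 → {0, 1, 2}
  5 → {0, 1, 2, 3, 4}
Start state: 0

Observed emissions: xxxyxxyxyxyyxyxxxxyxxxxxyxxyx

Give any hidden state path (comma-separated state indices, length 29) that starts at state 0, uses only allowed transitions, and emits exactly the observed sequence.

  t0 'x' -> {0,2,4,5}, take 0 (start)
  t1 'x' -> {0,2,4,5}, take 2 (0->2 ok)
  t2 'x' -> {0,2,4,5}, take 0 (2->0 ok)
  t3 'y' -> {1,3}, take 1 (0->1 ok)
  t4 'x' -> {0,2,4,5}, take 4 (1->4 ok)
  t5 'x' -> {0,2,4,5}, take 0 (4->0 ok)
  t6 'y' -> {1,3}, take 1 (0->1 ok)
  t7 'x' -> {0,2,4,5}, take 2 (1->2 ok)
  t8 'y' -> {1,3}, take 3 (2->3 ok)
  t9 'x' -> {0,2,4,5}, take 2 (3->2 ok)
  t10 'y' -> {1,3}, take 3 (2->3 ok)
  t11 'y' -> {1,3}, take 3 (3->3 ok)
  t12 'x' -> {0,2,4,5}, take 5 (3->5 ok)
  t13 'y' -> {1,3}, take 1 (5->1 ok)
  t14 'x' -> {0,2,4,5}, take 2 (1->2 ok)
  t15 'x' -> {0,2,4,5}, take 0 (2->0 ok)
  t16 'x' -> {0,2,4,5}, take 4 (0->4 ok)
  t17 'x' -> {0,2,4,5}, take 0 (4->0 ok)
  t18 'y' -> {1,3}, take 1 (0->1 ok)
  t19 'x' -> {0,2,4,5}, take 4 (1->4 ok)
  t20 'x' -> {0,2,4,5}, take 2 (4->2 ok)
  t21 'x' -> {0,2,4,5}, take 4 (2->4 ok)
  t22 'x' -> {0,2,4,5}, take 0 (4->0 ok)
  t23 'x' -> {0,2,4,5}, take 2 (0->2 ok)
  t24 'y' -> {1,3}, take 1 (2->1 ok)
  t25 'x' -> {0,2,4,5}, take 4 (1->4 ok)
  t26 'x' -> {0,2,4,5}, take 2 (4->2 ok)
  t27 'y' -> {1,3}, take 1 (2->1 ok)
  t28 'x' -> {0,2,4,5}, take 2 (1->2 ok)

0,2,0,1,4,0,1,2,3,2,3,3,5,1,2,0,4,0,1,4,2,4,0,2,1,4,2,1,2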